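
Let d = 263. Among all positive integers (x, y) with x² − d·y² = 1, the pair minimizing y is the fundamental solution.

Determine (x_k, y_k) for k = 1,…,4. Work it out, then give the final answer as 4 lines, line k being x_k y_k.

√263 = [16; 4,1,1,1,1,15,1,1,1,1,4,32, …], period ℓ=12 (even) → k=11
k=0  a_k=16  p_k/q_k = 16/1
…
k=3  a_k=1  p_k/q_k = 146/9
…
k=6  a_k=15  p_k/q_k = 5822/359
k=7  a_k=1  p_k/q_k = 6195/382
k=8  a_k=1  p_k/q_k = 12017/741
k=9  a_k=1  p_k/q_k = 18212/1123
k=10  a_k=1  p_k/q_k = 30229/1864
k=11  a_k=4  p_k/q_k = 139128/8579
→ (139128, 8579).  Check: 139128²=19356600384, 263·8579²=19356600383, difference 1.
n=2: (139128,8579)∘(139128,8579) = (139128·139128+263·8579·8579, 139128·8579+8579·139128) = (38713200767,2387158224)
n=3: (38713200767,2387158224)∘(139128,8579) = (139128·38713200767+263·8579·2387158224, 139128·2387158224+8579·38713200767) = (10772180392483224,664241098768765)
n=4: (10772180392483224,664241098768765)∘(139128,8579) = (139128·10772180392483224+263·8579·664241098768765, 139128·664241098768765+8579·10772180392483224) = (2997423827252098776577,184829071176614315616)

139128 8579
38713200767 2387158224
10772180392483224 664241098768765
2997423827252098776577 184829071176614315616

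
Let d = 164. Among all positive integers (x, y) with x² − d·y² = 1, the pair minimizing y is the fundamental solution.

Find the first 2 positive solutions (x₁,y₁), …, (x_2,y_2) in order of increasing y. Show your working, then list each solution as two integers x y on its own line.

2049 160
8396801 655680

√164 → a₀=12, period (1,4,6,4,1,24); ℓ=6 even so k=5
i=0: a=12 ⇒ p=12, q=1
i=1: a=1 ⇒ p=13, q=1
i=2: a=4 ⇒ p=64, q=5
…
i=4: a=4 ⇒ p=1652, q=129
i=5: a=1 ⇒ p=2049, q=160
(x₁, y₁) = (2049, 160);  2049² − 164·160² = 1 ✓
(x_2, y_2) = (2049·2049 + 164·160·160, 2049·160 + 160·2049) = (8396801, 655680)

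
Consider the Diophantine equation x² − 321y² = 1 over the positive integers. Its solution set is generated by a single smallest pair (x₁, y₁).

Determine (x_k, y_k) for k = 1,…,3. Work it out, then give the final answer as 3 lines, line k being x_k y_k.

215 12
92449 5160
39752855 2218788

√321 → a₀=17, period (1,10,1,34); ℓ=4 even so k=3
k=0  a_k=17  p_k/q_k = 17/1
…
k=2  a_k=10  p_k/q_k = 197/11
k=3  a_k=1  p_k/q_k = 215/12
(x₁, y₁) = (215, 12);  215² − 321·12² = 1 ✓
(215+12√321)^2 = 92449 + 5160√321
(215+12√321)^3 = 39752855 + 2218788√321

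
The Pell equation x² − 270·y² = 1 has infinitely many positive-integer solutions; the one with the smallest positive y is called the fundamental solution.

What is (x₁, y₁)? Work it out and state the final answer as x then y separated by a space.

[16; 2,3,6,3,2,32] for √270; ℓ=6 ⇒ convergent index 5
a_0=16:  p_0=16·1+0=16,  q_0=16·0+1=1
…
a_3=6:  p_3=6·115+33=723,  q_3=6·7+2=44
a_4=3:  p_4=3·723+115=2284,  q_4=3·44+7=139
a_5=2:  p_5=2·2284+723=5291,  q_5=2·139+44=322
fundamental: x₁=5291, y₁=322  (since 27994681 − 270·103684 = 1)

5291 322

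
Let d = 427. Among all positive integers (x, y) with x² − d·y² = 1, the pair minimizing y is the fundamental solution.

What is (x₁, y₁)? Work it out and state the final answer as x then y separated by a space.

√427 → a₀=20, period (1,1,1,40); ℓ=4 even so k=3
i=0: a=20 ⇒ p=20, q=1
i=1: a=1 ⇒ p=21, q=1
i=2: a=1 ⇒ p=41, q=2
i=3: a=1 ⇒ p=62, q=3
(x₁, y₁) = (62, 3);  62² − 427·3² = 1 ✓

62 3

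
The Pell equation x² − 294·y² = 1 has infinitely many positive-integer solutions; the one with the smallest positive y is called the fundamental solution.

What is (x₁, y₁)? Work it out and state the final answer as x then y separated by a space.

4801 280

[17; 6,1,4,1,6,34] for √294; ℓ=6 ⇒ convergent index 5
i=0: a=17 ⇒ p=17, q=1
i=1: a=6 ⇒ p=103, q=6
i=2: a=1 ⇒ p=120, q=7
i=3: a=4 ⇒ p=583, q=34
i=4: a=1 ⇒ p=703, q=41
i=5: a=6 ⇒ p=4801, q=280
(x₁, y₁) = (4801, 280);  4801² − 294·280² = 1 ✓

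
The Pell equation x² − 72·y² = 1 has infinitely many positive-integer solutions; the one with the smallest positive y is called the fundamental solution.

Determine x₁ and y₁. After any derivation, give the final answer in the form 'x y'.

d=72: √d = [8; 2,16] (ℓ=2, even), read p_1/q_1
k=0  a_k=8  p_k/q_k = 8/1
k=1  a_k=2  p_k/q_k = 17/2
→ (17, 2).  Check: 17²=289, 72·2²=288, difference 1.

17 2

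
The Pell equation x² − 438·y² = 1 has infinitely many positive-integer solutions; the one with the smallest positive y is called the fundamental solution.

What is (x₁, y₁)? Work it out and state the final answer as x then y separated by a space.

d=438: √d = [20; 1,12,1,40] (ℓ=4, even), read p_3/q_3
step 0: (20, 1)  from 20·(1,0) + (0,1)
step 1: (21, 1)  from 1·(20,1) + (1,0)
step 2: (272, 13)  from 12·(21,1) + (20,1)
step 3: (293, 14)  from 1·(272,13) + (21,1)
fundamental: x₁=293, y₁=14  (since 85849 − 438·196 = 1)

293 14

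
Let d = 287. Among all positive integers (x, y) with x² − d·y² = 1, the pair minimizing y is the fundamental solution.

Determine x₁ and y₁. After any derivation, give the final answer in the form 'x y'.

288 17

d=287: √d = [16; 1,15,1,32] (ℓ=4, even), read p_3/q_3
k=0  a_k=16  p_k/q_k = 16/1
k=1  a_k=1  p_k/q_k = 17/1
k=2  a_k=15  p_k/q_k = 271/16
k=3  a_k=1  p_k/q_k = 288/17
→ (288, 17).  Check: 288²=82944, 287·17²=82943, difference 1.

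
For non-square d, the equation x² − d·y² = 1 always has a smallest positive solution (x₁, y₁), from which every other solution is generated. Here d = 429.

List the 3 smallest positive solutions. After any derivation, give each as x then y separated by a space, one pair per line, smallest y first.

√429 → a₀=20, period (1,2,2,9,1,12,1,9,2,2,1,40); ℓ=12 even so k=11
step 0: (20, 1)  from 20·(1,0) + (0,1)
…
step 2: (62, 3)  from 2·(21,1) + (20,1)
step 3: (145, 7)  from 2·(62,3) + (21,1)
…
step 5: (1512, 73)  from 1·(1367,66) + (145,7)
…
step 7: (21023, 1015)  from 1·(19511,942) + (1512,73)
step 8: (208718, 10077)  from 9·(21023,1015) + (19511,942)
step 9: (438459, 21169)  from 2·(208718,10077) + (21023,1015)
step 10: (1085636, 52415)  from 2·(438459,21169) + (208718,10077)
step 11: (1524095, 73584)  from 1·(1085636,52415) + (438459,21169)
(x₁, y₁) = (1524095, 73584);  1524095² − 429·73584² = 1 ✓
(x_2, y_2) = (1524095·1524095 + 429·73584·73584, 1524095·73584 + 73584·1524095) = (4645731138049, 224298012960)
(x_3, y_3) = (1524095·4645731138049 + 429·73584·224298012960, 1524095·224298012960 + 73584·4645731138049) = (14161071197688057215, 683702960124468816)

1524095 73584
4645731138049 224298012960
14161071197688057215 683702960124468816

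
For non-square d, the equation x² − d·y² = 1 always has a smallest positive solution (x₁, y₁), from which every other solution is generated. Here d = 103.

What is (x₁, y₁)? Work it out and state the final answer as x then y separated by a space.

d=103: √d = [10; 6,1,2,1,1,9,1,1,2,1,6,20] (ℓ=12, even), read p_11/q_11
k=0  a_k=10  p_k/q_k = 10/1
k=1  a_k=6  p_k/q_k = 61/6
k=2  a_k=1  p_k/q_k = 71/7
k=3  a_k=2  p_k/q_k = 203/20
…
k=5  a_k=1  p_k/q_k = 477/47
k=6  a_k=9  p_k/q_k = 4567/450
…
k=8  a_k=1  p_k/q_k = 9611/947
k=9  a_k=2  p_k/q_k = 24266/2391
k=10  a_k=1  p_k/q_k = 33877/3338
k=11  a_k=6  p_k/q_k = 227528/22419
→ (227528, 22419).  Check: 227528²=51768990784, 103·22419²=51768990783, difference 1.

227528 22419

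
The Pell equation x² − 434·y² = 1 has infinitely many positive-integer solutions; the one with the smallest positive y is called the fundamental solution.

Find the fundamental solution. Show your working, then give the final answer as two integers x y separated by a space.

√434 → a₀=20, period (1,4,1,40); ℓ=4 even so k=3
k=0  a_k=20  p_k/q_k = 20/1
…
k=2  a_k=4  p_k/q_k = 104/5
k=3  a_k=1  p_k/q_k = 125/6
→ (125, 6).  Check: 125²=15625, 434·6²=15624, difference 1.

125 6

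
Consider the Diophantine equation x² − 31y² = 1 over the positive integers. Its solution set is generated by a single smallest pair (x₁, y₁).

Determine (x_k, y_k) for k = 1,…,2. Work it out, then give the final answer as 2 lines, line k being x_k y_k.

√31 → a₀=5, period (1,1,3,5,3,1,1,10); ℓ=8 even so k=7
k=0  a_k=5  p_k/q_k = 5/1
k=1  a_k=1  p_k/q_k = 6/1
k=2  a_k=1  p_k/q_k = 11/2
k=3  a_k=3  p_k/q_k = 39/7
k=4  a_k=5  p_k/q_k = 206/37
…
k=6  a_k=1  p_k/q_k = 863/155
k=7  a_k=1  p_k/q_k = 1520/273
fundamental: x₁=1520, y₁=273  (since 2310400 − 31·74529 = 1)
k=2:  x_2 = 1520·1520+31·273·273 = 4620799,  y_2 = 1520·273+273·1520 = 829920

1520 273
4620799 829920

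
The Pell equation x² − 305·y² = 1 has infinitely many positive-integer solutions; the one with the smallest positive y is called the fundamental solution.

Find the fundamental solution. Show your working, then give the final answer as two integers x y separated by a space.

√305 = [17; 2,6,2,34, …], period ℓ=4 (even) → k=3
i=0: a=17 ⇒ p=17, q=1
…
i=2: a=6 ⇒ p=227, q=13
i=3: a=2 ⇒ p=489, q=28
→ (489, 28).  Check: 489²=239121, 305·28²=239120, difference 1.

489 28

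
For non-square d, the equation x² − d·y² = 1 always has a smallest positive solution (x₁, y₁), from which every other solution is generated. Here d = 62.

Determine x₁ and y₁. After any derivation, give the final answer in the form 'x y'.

63 8

d=62: √d = [7; 1,6,1,14] (ℓ=4, even), read p_3/q_3
i=0: a=7 ⇒ p=7, q=1
…
i=2: a=6 ⇒ p=55, q=7
i=3: a=1 ⇒ p=63, q=8
→ (63, 8).  Check: 63²=3969, 62·8²=3968, difference 1.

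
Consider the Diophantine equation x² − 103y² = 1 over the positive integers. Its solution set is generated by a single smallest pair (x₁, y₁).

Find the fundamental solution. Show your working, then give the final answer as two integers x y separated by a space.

227528 22419

√103 = [10; 6,1,2,1,1,9,1,1,2,1,6,20, …], period ℓ=12 (even) → k=11
k=0  a_k=10  p_k/q_k = 10/1
k=1  a_k=6  p_k/q_k = 61/6
k=2  a_k=1  p_k/q_k = 71/7
k=3  a_k=2  p_k/q_k = 203/20
k=4  a_k=1  p_k/q_k = 274/27
k=5  a_k=1  p_k/q_k = 477/47
k=6  a_k=9  p_k/q_k = 4567/450
…
k=8  a_k=1  p_k/q_k = 9611/947
…
k=10  a_k=1  p_k/q_k = 33877/3338
k=11  a_k=6  p_k/q_k = 227528/22419
(x₁, y₁) = (227528, 22419);  227528² − 103·22419² = 1 ✓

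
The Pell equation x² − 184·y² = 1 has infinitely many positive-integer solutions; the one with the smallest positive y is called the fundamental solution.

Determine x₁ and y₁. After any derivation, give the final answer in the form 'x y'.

24335 1794

d=184: √d = [13; 1,1,3,2,1,2,1,2,3,1,1,26] (ℓ=12, even), read p_11/q_11
i=0: a=13 ⇒ p=13, q=1
i=1: a=1 ⇒ p=14, q=1
i=2: a=1 ⇒ p=27, q=2
i=3: a=3 ⇒ p=95, q=7
…
i=6: a=2 ⇒ p=841, q=62
i=7: a=1 ⇒ p=1153, q=85
i=8: a=2 ⇒ p=3147, q=232
i=9: a=3 ⇒ p=10594, q=781
i=10: a=1 ⇒ p=13741, q=1013
i=11: a=1 ⇒ p=24335, q=1794
(x₁, y₁) = (24335, 1794);  24335² − 184·1794² = 1 ✓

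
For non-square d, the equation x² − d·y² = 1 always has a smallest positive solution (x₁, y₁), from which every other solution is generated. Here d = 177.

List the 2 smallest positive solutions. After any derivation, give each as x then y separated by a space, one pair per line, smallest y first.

√177 = [13; 3,3,2,8,2,3,3,26, …], period ℓ=8 (even) → k=7
k=0  a_k=13  p_k/q_k = 13/1
…
k=2  a_k=3  p_k/q_k = 133/10
k=3  a_k=2  p_k/q_k = 306/23
…
k=5  a_k=2  p_k/q_k = 5468/411
k=6  a_k=3  p_k/q_k = 18985/1427
k=7  a_k=3  p_k/q_k = 62423/4692
(x₁, y₁) = (62423, 4692);  62423² − 177·4692² = 1 ✓
n=2: (62423,4692)∘(62423,4692) = (62423·62423+177·4692·4692, 62423·4692+4692·62423) = (7793261857,585777432)

62423 4692
7793261857 585777432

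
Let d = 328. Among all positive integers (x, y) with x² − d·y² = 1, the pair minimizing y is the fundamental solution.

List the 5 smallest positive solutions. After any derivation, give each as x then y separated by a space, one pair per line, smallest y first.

163 9
53137 2934
17322499 956475
5647081537 311807916
1840931258563 101648424141

d=328: √d = [18; 9,36] (ℓ=2, even), read p_1/q_1
k=0  a_k=18  p_k/q_k = 18/1
k=1  a_k=9  p_k/q_k = 163/9
(x₁, y₁) = (163, 9);  163² − 328·9² = 1 ✓
(163+9√328)^2 = 53137 + 2934√328
(163+9√328)^3 = 17322499 + 956475√328
(163+9√328)^4 = 5647081537 + 311807916√328
(163+9√328)^5 = 1840931258563 + 101648424141√328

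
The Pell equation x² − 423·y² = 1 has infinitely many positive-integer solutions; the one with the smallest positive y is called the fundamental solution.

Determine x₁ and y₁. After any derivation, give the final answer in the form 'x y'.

√423 = [20; 1,1,3,4,3,1,1,40, …], period ℓ=8 (even) → k=7
i=0: a=20 ⇒ p=20, q=1
…
i=4: a=4 ⇒ p=617, q=30
i=5: a=3 ⇒ p=1995, q=97
i=6: a=1 ⇒ p=2612, q=127
i=7: a=1 ⇒ p=4607, q=224
→ (4607, 224).  Check: 4607²=21224449, 423·224²=21224448, difference 1.

4607 224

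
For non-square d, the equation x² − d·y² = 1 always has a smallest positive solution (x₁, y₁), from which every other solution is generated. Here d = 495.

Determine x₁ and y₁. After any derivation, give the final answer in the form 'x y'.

89 4

√495 → a₀=22, period (4,44); ℓ=2 even so k=1
i=0: a=22 ⇒ p=22, q=1
i=1: a=4 ⇒ p=89, q=4
(x₁, y₁) = (89, 4);  89² − 495·4² = 1 ✓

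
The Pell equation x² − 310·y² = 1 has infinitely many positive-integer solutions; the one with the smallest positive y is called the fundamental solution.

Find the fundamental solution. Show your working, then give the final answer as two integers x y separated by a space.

848719 48204

d=310: √d = [17; 1,1,1,1,5,…,1,1,34] (ℓ=16, even), read p_15/q_15
step 0: (17, 1)  from 17·(1,0) + (0,1)
step 1: (18, 1)  from 1·(17,1) + (1,0)
…
step 3: (53, 3)  from 1·(35,2) + (18,1)
…
step 5: (493, 28)  from 5·(88,5) + (53,3)
…
step 11: (152387, 8655)  from 5·(28928,1643) + (7747,440)
…
step 14: (515017, 29251)  from 1·(333702,18953) + (181315,10298)
step 15: (848719, 48204)  from 1·(515017,29251) + (333702,18953)
fundamental: x₁=848719, y₁=48204  (since 720323940961 − 310·2323625616 = 1)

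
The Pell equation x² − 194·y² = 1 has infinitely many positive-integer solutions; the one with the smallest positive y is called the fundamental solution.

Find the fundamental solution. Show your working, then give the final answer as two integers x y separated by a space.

195 14

√194 = [13; 1,12,1,26, …], period ℓ=4 (even) → k=3
k=0  a_k=13  p_k/q_k = 13/1
k=1  a_k=1  p_k/q_k = 14/1
k=2  a_k=12  p_k/q_k = 181/13
k=3  a_k=1  p_k/q_k = 195/14
fundamental: x₁=195, y₁=14  (since 38025 − 194·196 = 1)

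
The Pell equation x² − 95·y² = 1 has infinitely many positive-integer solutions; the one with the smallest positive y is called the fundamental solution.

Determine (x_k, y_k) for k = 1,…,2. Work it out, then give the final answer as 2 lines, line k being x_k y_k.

√95 = [9; 1,2,1,18, …], period ℓ=4 (even) → k=3
k=0  a_k=9  p_k/q_k = 9/1
k=1  a_k=1  p_k/q_k = 10/1
k=2  a_k=2  p_k/q_k = 29/3
k=3  a_k=1  p_k/q_k = 39/4
→ (39, 4).  Check: 39²=1521, 95·4²=1520, difference 1.
k=2:  x_2 = 39·39+95·4·4 = 3041,  y_2 = 39·4+4·39 = 312

39 4
3041 312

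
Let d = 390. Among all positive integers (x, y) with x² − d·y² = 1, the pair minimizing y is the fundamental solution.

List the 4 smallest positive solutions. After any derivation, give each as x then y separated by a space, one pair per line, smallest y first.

√390 = [19; 1,2,1,38, …], period ℓ=4 (even) → k=3
i=0: a=19 ⇒ p=19, q=1
i=1: a=1 ⇒ p=20, q=1
i=2: a=2 ⇒ p=59, q=3
i=3: a=1 ⇒ p=79, q=4
→ (79, 4).  Check: 79²=6241, 390·4²=6240, difference 1.
(x_2, y_2) = (79·79 + 390·4·4, 79·4 + 4·79) = (12481, 632)
(x_3, y_3) = (79·12481 + 390·4·632, 79·632 + 4·12481) = (1971919, 99852)
(x_4, y_4) = (79·1971919 + 390·4·99852, 79·99852 + 4·1971919) = (311550721, 15775984)

79 4
12481 632
1971919 99852
311550721 15775984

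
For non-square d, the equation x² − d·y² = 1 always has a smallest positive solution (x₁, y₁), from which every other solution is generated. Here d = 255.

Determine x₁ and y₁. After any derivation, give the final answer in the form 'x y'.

√255 → a₀=15, period (1,30); ℓ=2 even so k=1
i=0: a=15 ⇒ p=15, q=1
i=1: a=1 ⇒ p=16, q=1
fundamental: x₁=16, y₁=1  (since 256 − 255·1 = 1)

16 1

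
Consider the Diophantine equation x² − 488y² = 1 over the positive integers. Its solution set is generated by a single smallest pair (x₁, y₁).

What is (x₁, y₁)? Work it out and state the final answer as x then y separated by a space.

[22; 11,44] for √488; ℓ=2 ⇒ convergent index 1
k=0  a_k=22  p_k/q_k = 22/1
k=1  a_k=11  p_k/q_k = 243/11
→ (243, 11).  Check: 243²=59049, 488·11²=59048, difference 1.

243 11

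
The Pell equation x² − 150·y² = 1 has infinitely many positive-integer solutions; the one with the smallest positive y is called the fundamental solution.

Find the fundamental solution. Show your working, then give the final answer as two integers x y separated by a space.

d=150: √d = [12; 4,24] (ℓ=2, even), read p_1/q_1
k=0  a_k=12  p_k/q_k = 12/1
k=1  a_k=4  p_k/q_k = 49/4
(x₁, y₁) = (49, 4);  49² − 150·4² = 1 ✓

49 4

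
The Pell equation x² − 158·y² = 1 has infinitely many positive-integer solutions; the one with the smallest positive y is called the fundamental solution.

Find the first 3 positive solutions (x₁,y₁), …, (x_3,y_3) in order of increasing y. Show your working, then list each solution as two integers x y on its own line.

7743 616
119908097 9539376
1856896782399 147726776120

√158 → a₀=12, period (1,1,3,12,3,1,1,24); ℓ=8 even so k=7
a_0=12:  p_0=12·1+0=12,  q_0=12·0+1=1
…
a_3=3:  p_3=3·25+13=88,  q_3=3·2+1=7
a_4=12:  p_4=12·88+25=1081,  q_4=12·7+2=86
a_5=3:  p_5=3·1081+88=3331,  q_5=3·86+7=265
a_6=1:  p_6=1·3331+1081=4412,  q_6=1·265+86=351
a_7=1:  p_7=1·4412+3331=7743,  q_7=1·351+265=616
(x₁, y₁) = (7743, 616);  7743² − 158·616² = 1 ✓
(7743+616√158)^2 = 119908097 + 9539376√158
(7743+616√158)^3 = 1856896782399 + 147726776120√158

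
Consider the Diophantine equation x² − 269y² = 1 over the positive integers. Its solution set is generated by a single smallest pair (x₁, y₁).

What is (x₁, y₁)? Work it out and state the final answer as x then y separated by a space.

13449 820

[16; 2,2,32] for √269; ℓ=3 ⇒ convergent index 5
i=0: a=16 ⇒ p=16, q=1
…
i=4: a=2 ⇒ p=5396, q=329
i=5: a=2 ⇒ p=13449, q=820
fundamental: x₁=13449, y₁=820  (since 180875601 − 269·672400 = 1)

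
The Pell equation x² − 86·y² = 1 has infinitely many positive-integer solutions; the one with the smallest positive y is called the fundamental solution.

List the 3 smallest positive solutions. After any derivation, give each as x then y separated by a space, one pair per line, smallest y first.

d=86: √d = [9; 3,1,1,1,8,1,1,1,3,18] (ℓ=10, even), read p_9/q_9
a_0=9:  p_0=9·1+0=9,  q_0=9·0+1=1
…
a_3=1:  p_3=1·37+28=65,  q_3=1·4+3=7
…
a_8=1:  p_8=1·1864+983=2847,  q_8=1·201+106=307
a_9=3:  p_9=3·2847+1864=10405,  q_9=3·307+201=1122
→ (10405, 1122).  Check: 10405²=108264025, 86·1122²=108264024, difference 1.
k=2:  x_2 = 10405·10405+86·1122·1122 = 216528049,  y_2 = 10405·1122+1122·10405 = 23348820
k=3:  x_3 = 10405·216528049+86·1122·23348820 = 4505948689285,  y_3 = 10405·23348820+1122·216528049 = 485888943078

10405 1122
216528049 23348820
4505948689285 485888943078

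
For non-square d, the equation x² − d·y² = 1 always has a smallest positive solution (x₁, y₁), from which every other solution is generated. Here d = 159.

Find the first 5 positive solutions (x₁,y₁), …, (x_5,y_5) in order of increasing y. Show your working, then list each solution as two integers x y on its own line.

1324 105
3505951 278040
9283756924 736249815
24583384828801 1949589232080
65096793742908124 5162511550298025

√159 = [12; 1,1,1,1,3,1,1,1,1,24, …], period ℓ=10 (even) → k=9
k=0  a_k=12  p_k/q_k = 12/1
k=1  a_k=1  p_k/q_k = 13/1
k=2  a_k=1  p_k/q_k = 25/2
k=3  a_k=1  p_k/q_k = 38/3
…
k=6  a_k=1  p_k/q_k = 290/23
k=7  a_k=1  p_k/q_k = 517/41
k=8  a_k=1  p_k/q_k = 807/64
k=9  a_k=1  p_k/q_k = 1324/105
→ (1324, 105).  Check: 1324²=1752976, 159·105²=1752975, difference 1.
(x_2, y_2) = (1324·1324 + 159·105·105, 1324·105 + 105·1324) = (3505951, 278040)
(x_3, y_3) = (1324·3505951 + 159·105·278040, 1324·278040 + 105·3505951) = (9283756924, 736249815)
(x_4, y_4) = (1324·9283756924 + 159·105·736249815, 1324·736249815 + 105·9283756924) = (24583384828801, 1949589232080)
(x_5, y_5) = (1324·24583384828801 + 159·105·1949589232080, 1324·1949589232080 + 105·24583384828801) = (65096793742908124, 5162511550298025)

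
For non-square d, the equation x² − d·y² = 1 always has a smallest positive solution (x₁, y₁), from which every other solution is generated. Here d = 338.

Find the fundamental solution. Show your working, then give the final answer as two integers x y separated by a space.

114243 6214

[18; 2,1,1,2,36] for √338; ℓ=5 ⇒ convergent index 9
k=0  a_k=18  p_k/q_k = 18/1
k=1  a_k=2  p_k/q_k = 37/2
k=2  a_k=1  p_k/q_k = 55/3
k=3  a_k=1  p_k/q_k = 92/5
k=4  a_k=2  p_k/q_k = 239/13
k=5  a_k=36  p_k/q_k = 8696/473
…
k=7  a_k=1  p_k/q_k = 26327/1432
k=8  a_k=1  p_k/q_k = 43958/2391
k=9  a_k=2  p_k/q_k = 114243/6214
→ (114243, 6214).  Check: 114243²=13051463049, 338·6214²=13051463048, difference 1.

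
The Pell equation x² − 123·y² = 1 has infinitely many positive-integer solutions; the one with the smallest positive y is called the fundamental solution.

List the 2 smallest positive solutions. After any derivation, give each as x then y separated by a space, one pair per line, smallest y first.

√123 → a₀=11, period (11,22); ℓ=2 even so k=1
i=0: a=11 ⇒ p=11, q=1
i=1: a=11 ⇒ p=122, q=11
(x₁, y₁) = (122, 11);  122² − 123·11² = 1 ✓
(122+11√123)^2 = 29767 + 2684√123

122 11
29767 2684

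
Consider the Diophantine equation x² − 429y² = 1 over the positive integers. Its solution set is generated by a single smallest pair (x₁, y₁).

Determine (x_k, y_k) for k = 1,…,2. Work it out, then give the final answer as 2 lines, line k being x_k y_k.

1524095 73584
4645731138049 224298012960

√429 → a₀=20, period (1,2,2,9,1,12,1,9,2,2,1,40); ℓ=12 even so k=11
step 0: (20, 1)  from 20·(1,0) + (0,1)
…
step 3: (145, 7)  from 2·(62,3) + (21,1)
…
step 7: (21023, 1015)  from 1·(19511,942) + (1512,73)
…
step 9: (438459, 21169)  from 2·(208718,10077) + (21023,1015)
step 10: (1085636, 52415)  from 2·(438459,21169) + (208718,10077)
step 11: (1524095, 73584)  from 1·(1085636,52415) + (438459,21169)
fundamental: x₁=1524095, y₁=73584  (since 2322865569025 − 429·5414605056 = 1)
k=2:  x_2 = 1524095·1524095+429·73584·73584 = 4645731138049,  y_2 = 1524095·73584+73584·1524095 = 224298012960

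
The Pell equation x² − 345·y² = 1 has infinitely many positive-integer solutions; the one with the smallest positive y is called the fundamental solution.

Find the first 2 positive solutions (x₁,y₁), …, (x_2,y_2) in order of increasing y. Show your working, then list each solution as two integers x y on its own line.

[18; 1,1,2,1,6,1,2,1,1,36] for √345; ℓ=10 ⇒ convergent index 9
step 0: (18, 1)  from 18·(1,0) + (0,1)
…
step 6: (1003, 54)  from 1·(873,47) + (130,7)
step 7: (2879, 155)  from 2·(1003,54) + (873,47)
step 8: (3882, 209)  from 1·(2879,155) + (1003,54)
step 9: (6761, 364)  from 1·(3882,209) + (2879,155)
fundamental: x₁=6761, y₁=364  (since 45711121 − 345·132496 = 1)
k=2:  x_2 = 6761·6761+345·364·364 = 91422241,  y_2 = 6761·364+364·6761 = 4922008

6761 364
91422241 4922008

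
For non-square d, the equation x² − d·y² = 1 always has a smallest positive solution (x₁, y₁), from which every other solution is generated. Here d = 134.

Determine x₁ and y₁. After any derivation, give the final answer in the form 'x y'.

√134 = [11; 1,1,2,1,3,…,1,1,22, …], period ℓ=14 (even) → k=13
a_0=11:  p_0=11·1+0=11,  q_0=11·0+1=1
…
a_6=1:  p_6=1·301+81=382,  q_6=1·26+7=33
…
a_12=1:  p_12=1·61896+22133=84029,  q_12=1·5347+1912=7259
a_13=1:  p_13=1·84029+61896=145925,  q_13=1·7259+5347=12606
→ (145925, 12606).  Check: 145925²=21294105625, 134·12606²=21294105624, difference 1.

145925 12606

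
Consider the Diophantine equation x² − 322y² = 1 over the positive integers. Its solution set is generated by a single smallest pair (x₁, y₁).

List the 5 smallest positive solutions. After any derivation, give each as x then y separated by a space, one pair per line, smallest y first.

[17; 1,16,1,34] for √322; ℓ=4 ⇒ convergent index 3
i=0: a=17 ⇒ p=17, q=1
…
i=2: a=16 ⇒ p=305, q=17
i=3: a=1 ⇒ p=323, q=18
(x₁, y₁) = (323, 18);  323² − 322·18² = 1 ✓
k=2:  x_2 = 323·323+322·18·18 = 208657,  y_2 = 323·18+18·323 = 11628
k=3:  x_3 = 323·208657+322·18·11628 = 134792099,  y_3 = 323·11628+18·208657 = 7511670
k=4:  x_4 = 323·134792099+322·18·7511670 = 87075487297,  y_4 = 323·7511670+18·134792099 = 4852527192
k=5:  x_5 = 323·87075487297+322·18·4852527192 = 56250630001763,  y_5 = 323·4852527192+18·87075487297 = 3134725054362

323 18
208657 11628
134792099 7511670
87075487297 4852527192
56250630001763 3134725054362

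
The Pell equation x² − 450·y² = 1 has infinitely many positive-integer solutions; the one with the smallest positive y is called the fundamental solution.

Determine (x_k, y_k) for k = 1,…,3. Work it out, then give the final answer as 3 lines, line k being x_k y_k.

d=450: √d = [21; 4,1,2,4,2,1,4,42] (ℓ=8, even), read p_7/q_7
a_0=21:  p_0=21·1+0=21,  q_0=21·0+1=1
a_1=4:  p_1=4·21+1=85,  q_1=4·1+0=4
a_2=1:  p_2=1·85+21=106,  q_2=1·4+1=5
a_3=2:  p_3=2·106+85=297,  q_3=2·5+4=14
a_4=4:  p_4=4·297+106=1294,  q_4=4·14+5=61
…
a_6=1:  p_6=1·2885+1294=4179,  q_6=1·136+61=197
a_7=4:  p_7=4·4179+2885=19601,  q_7=4·197+136=924
→ (19601, 924).  Check: 19601²=384199201, 450·924²=384199200, difference 1.
(x_2, y_2) = (19601·19601 + 450·924·924, 19601·924 + 924·19601) = (768398401, 36222648)
(x_3, y_3) = (19601·768398401 + 450·924·36222648, 19601·36222648 + 924·768398401) = (30122754096401, 1420000245972)

19601 924
768398401 36222648
30122754096401 1420000245972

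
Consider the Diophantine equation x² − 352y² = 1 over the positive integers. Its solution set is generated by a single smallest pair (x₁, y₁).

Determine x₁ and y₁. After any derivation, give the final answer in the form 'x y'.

d=352: √d = [18; 1,3,5,9,5,3,1,36] (ℓ=8, even), read p_7/q_7
i=0: a=18 ⇒ p=18, q=1
i=1: a=1 ⇒ p=19, q=1
…
i=4: a=9 ⇒ p=3621, q=193
i=5: a=5 ⇒ p=18499, q=986
i=6: a=3 ⇒ p=59118, q=3151
i=7: a=1 ⇒ p=77617, q=4137
→ (77617, 4137).  Check: 77617²=6024398689, 352·4137²=6024398688, difference 1.

77617 4137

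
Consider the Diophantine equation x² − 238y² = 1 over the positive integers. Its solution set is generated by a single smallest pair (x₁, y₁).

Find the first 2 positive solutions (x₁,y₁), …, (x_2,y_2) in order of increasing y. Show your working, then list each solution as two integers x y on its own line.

d=238: √d = [15; 2,2,1,14,1,2,2,30] (ℓ=8, even), read p_7/q_7
step 0: (15, 1)  from 15·(1,0) + (0,1)
step 1: (31, 2)  from 2·(15,1) + (1,0)
step 2: (77, 5)  from 2·(31,2) + (15,1)
…
step 4: (1589, 103)  from 14·(108,7) + (77,5)
…
step 6: (4983, 323)  from 2·(1697,110) + (1589,103)
step 7: (11663, 756)  from 2·(4983,323) + (1697,110)
→ (11663, 756).  Check: 11663²=136025569, 238·756²=136025568, difference 1.
k=2:  x_2 = 11663·11663+238·756·756 = 272051137,  y_2 = 11663·756+756·11663 = 17634456

11663 756
272051137 17634456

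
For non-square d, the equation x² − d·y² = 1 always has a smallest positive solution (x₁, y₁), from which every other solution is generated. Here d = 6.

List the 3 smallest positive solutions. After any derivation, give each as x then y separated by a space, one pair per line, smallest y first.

[2; 2,4] for √6; ℓ=2 ⇒ convergent index 1
a_0=2:  p_0=2·1+0=2,  q_0=2·0+1=1
a_1=2:  p_1=2·2+1=5,  q_1=2·1+0=2
→ (5, 2).  Check: 5²=25, 6·2²=24, difference 1.
(5+2√6)^2 = 49 + 20√6
(5+2√6)^3 = 485 + 198√6

5 2
49 20
485 198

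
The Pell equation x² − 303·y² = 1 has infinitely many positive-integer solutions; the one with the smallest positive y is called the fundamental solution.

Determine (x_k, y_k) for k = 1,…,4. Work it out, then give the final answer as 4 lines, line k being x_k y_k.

d=303: √d = [17; 2,2,5,2,2,34] (ℓ=6, even), read p_5/q_5
a_0=17:  p_0=17·1+0=17,  q_0=17·0+1=1
…
a_2=2:  p_2=2·35+17=87,  q_2=2·2+1=5
…
a_4=2:  p_4=2·470+87=1027,  q_4=2·27+5=59
a_5=2:  p_5=2·1027+470=2524,  q_5=2·59+27=145
fundamental: x₁=2524, y₁=145  (since 6370576 − 303·21025 = 1)
(x_2, y_2) = (2524·2524 + 303·145·145, 2524·145 + 145·2524) = (12741151, 731960)
(x_3, y_3) = (2524·12741151 + 303·145·731960, 2524·731960 + 145·12741151) = (64317327724, 3694933935)
(x_4, y_4) = (2524·64317327724 + 303·145·3694933935, 2524·3694933935 + 145·64317327724) = (324673857609601, 18652025771920)

2524 145
12741151 731960
64317327724 3694933935
324673857609601 18652025771920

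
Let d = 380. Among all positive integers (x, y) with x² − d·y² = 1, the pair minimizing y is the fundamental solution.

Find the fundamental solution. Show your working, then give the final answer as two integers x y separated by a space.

39 2

d=380: √d = [19; 2,38] (ℓ=2, even), read p_1/q_1
i=0: a=19 ⇒ p=19, q=1
i=1: a=2 ⇒ p=39, q=2
(x₁, y₁) = (39, 2);  39² − 380·2² = 1 ✓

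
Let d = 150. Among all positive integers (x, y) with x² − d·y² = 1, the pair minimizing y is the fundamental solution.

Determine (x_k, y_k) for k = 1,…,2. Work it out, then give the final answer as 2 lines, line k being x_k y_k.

49 4
4801 392

√150 → a₀=12, period (4,24); ℓ=2 even so k=1
i=0: a=12 ⇒ p=12, q=1
i=1: a=4 ⇒ p=49, q=4
(x₁, y₁) = (49, 4);  49² − 150·4² = 1 ✓
k=2:  x_2 = 49·49+150·4·4 = 4801,  y_2 = 49·4+4·49 = 392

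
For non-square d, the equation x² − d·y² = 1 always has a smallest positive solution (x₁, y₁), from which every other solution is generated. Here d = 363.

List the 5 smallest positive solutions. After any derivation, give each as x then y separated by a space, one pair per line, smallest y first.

362 19
262087 13756
189750626 9959325
137379191137 7210537544
99462344632562 5220419222531

[19; 19,38] for √363; ℓ=2 ⇒ convergent index 1
k=0  a_k=19  p_k/q_k = 19/1
k=1  a_k=19  p_k/q_k = 362/19
(x₁, y₁) = (362, 19);  362² − 363·19² = 1 ✓
(362+19√363)^2 = 262087 + 13756√363
(362+19√363)^3 = 189750626 + 9959325√363
(362+19√363)^4 = 137379191137 + 7210537544√363
(362+19√363)^5 = 99462344632562 + 5220419222531√363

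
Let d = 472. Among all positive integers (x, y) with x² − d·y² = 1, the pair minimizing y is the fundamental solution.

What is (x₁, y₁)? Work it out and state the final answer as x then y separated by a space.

d=472: √d = [21; 1,2,1,1,1,…,2,1,42] (ℓ=14, even), read p_13/q_13
k=0  a_k=21  p_k/q_k = 21/1
k=1  a_k=1  p_k/q_k = 22/1
…
k=4  a_k=1  p_k/q_k = 152/7
…
k=9  a_k=1  p_k/q_k = 30003/1381
…
k=11  a_k=1  p_k/q_k = 84230/3877
k=12  a_k=2  p_k/q_k = 222687/10250
k=13  a_k=1  p_k/q_k = 306917/14127
fundamental: x₁=306917, y₁=14127  (since 94198044889 − 472·199572129 = 1)

306917 14127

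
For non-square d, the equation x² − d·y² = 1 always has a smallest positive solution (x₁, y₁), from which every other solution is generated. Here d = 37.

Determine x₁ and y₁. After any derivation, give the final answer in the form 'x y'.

73 12

[6; 12] for √37; ℓ=1 ⇒ convergent index 1
step 0: (6, 1)  from 6·(1,0) + (0,1)
step 1: (73, 12)  from 12·(6,1) + (1,0)
fundamental: x₁=73, y₁=12  (since 5329 − 37·144 = 1)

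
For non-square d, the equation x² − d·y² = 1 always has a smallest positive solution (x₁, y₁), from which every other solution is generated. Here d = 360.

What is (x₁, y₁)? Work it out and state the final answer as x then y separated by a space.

19 1

√360 → a₀=18, period (1,36); ℓ=2 even so k=1
k=0  a_k=18  p_k/q_k = 18/1
k=1  a_k=1  p_k/q_k = 19/1
→ (19, 1).  Check: 19²=361, 360·1²=360, difference 1.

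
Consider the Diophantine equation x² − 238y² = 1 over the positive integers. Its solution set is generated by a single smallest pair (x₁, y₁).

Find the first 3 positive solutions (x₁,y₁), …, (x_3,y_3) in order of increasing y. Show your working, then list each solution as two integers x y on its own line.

[15; 2,2,1,14,1,2,2,30] for √238; ℓ=8 ⇒ convergent index 7
a_0=15:  p_0=15·1+0=15,  q_0=15·0+1=1
a_1=2:  p_1=2·15+1=31,  q_1=2·1+0=2
a_2=2:  p_2=2·31+15=77,  q_2=2·2+1=5
a_3=1:  p_3=1·77+31=108,  q_3=1·5+2=7
a_4=14:  p_4=14·108+77=1589,  q_4=14·7+5=103
a_5=1:  p_5=1·1589+108=1697,  q_5=1·103+7=110
a_6=2:  p_6=2·1697+1589=4983,  q_6=2·110+103=323
a_7=2:  p_7=2·4983+1697=11663,  q_7=2·323+110=756
fundamental: x₁=11663, y₁=756  (since 136025569 − 238·571536 = 1)
k=2:  x_2 = 11663·11663+238·756·756 = 272051137,  y_2 = 11663·756+756·11663 = 17634456
k=3:  x_3 = 11663·272051137+238·756·17634456 = 6345864809999,  y_3 = 11663·17634456+756·272051137 = 411341319900

11663 756
272051137 17634456
6345864809999 411341319900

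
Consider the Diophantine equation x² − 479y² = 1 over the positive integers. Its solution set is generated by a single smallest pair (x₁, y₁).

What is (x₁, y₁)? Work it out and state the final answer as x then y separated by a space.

2989440 136591

√479 = [21; 1,7,1,3,2,21,2,3,1,7,1,42, …], period ℓ=12 (even) → k=11
step 0: (21, 1)  from 21·(1,0) + (0,1)
…
step 2: (175, 8)  from 7·(22,1) + (21,1)
…
step 5: (1729, 79)  from 2·(766,35) + (197,9)
step 6: (37075, 1694)  from 21·(1729,79) + (766,35)
…
step 8: (264712, 12095)  from 3·(75879,3467) + (37075,1694)
step 9: (340591, 15562)  from 1·(264712,12095) + (75879,3467)
step 10: (2648849, 121029)  from 7·(340591,15562) + (264712,12095)
step 11: (2989440, 136591)  from 1·(2648849,121029) + (340591,15562)
fundamental: x₁=2989440, y₁=136591  (since 8936751513600 − 479·18657101281 = 1)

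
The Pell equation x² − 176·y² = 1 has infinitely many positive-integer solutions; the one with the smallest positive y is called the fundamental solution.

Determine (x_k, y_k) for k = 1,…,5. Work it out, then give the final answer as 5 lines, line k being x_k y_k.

√176 = [13; 3,1,3,26, …], period ℓ=4 (even) → k=3
k=0  a_k=13  p_k/q_k = 13/1
k=1  a_k=3  p_k/q_k = 40/3
k=2  a_k=1  p_k/q_k = 53/4
k=3  a_k=3  p_k/q_k = 199/15
fundamental: x₁=199, y₁=15  (since 39601 − 176·225 = 1)
k=2:  x_2 = 199·199+176·15·15 = 79201,  y_2 = 199·15+15·199 = 5970
k=3:  x_3 = 199·79201+176·15·5970 = 31521799,  y_3 = 199·5970+15·79201 = 2376045
k=4:  x_4 = 199·31521799+176·15·2376045 = 12545596801,  y_4 = 199·2376045+15·31521799 = 945659940
k=5:  x_5 = 199·12545596801+176·15·945659940 = 4993116004999,  y_5 = 199·945659940+15·12545596801 = 376370280075

199 15
79201 5970
31521799 2376045
12545596801 945659940
4993116004999 376370280075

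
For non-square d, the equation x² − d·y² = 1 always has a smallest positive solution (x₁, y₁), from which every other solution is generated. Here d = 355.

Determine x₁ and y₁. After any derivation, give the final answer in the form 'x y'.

[18; 1,5,3,3,1,6,1,3,3,5,1,36] for √355; ℓ=12 ⇒ convergent index 11
step 0: (18, 1)  from 18·(1,0) + (0,1)
step 1: (19, 1)  from 1·(18,1) + (1,0)
step 2: (113, 6)  from 5·(19,1) + (18,1)
step 3: (358, 19)  from 3·(113,6) + (19,1)
…
step 5: (1545, 82)  from 1·(1187,63) + (358,19)
step 6: (10457, 555)  from 6·(1545,82) + (1187,63)
…
step 10: (803418, 42641)  from 5·(151391,8035) + (46463,2466)
step 11: (954809, 50676)  from 1·(803418,42641) + (151391,8035)
→ (954809, 50676).  Check: 954809²=911660226481, 355·50676²=911660226480, difference 1.

954809 50676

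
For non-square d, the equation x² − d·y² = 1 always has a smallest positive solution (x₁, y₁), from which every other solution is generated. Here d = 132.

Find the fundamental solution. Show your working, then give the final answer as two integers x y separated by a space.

[11; 2,22] for √132; ℓ=2 ⇒ convergent index 1
k=0  a_k=11  p_k/q_k = 11/1
k=1  a_k=2  p_k/q_k = 23/2
(x₁, y₁) = (23, 2);  23² − 132·2² = 1 ✓

23 2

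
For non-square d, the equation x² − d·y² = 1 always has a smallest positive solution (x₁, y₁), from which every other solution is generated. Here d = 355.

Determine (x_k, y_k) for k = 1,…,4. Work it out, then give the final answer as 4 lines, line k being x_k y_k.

954809 50676
1823320452961 96771801768
3481845556741524089 184797174548553948
6648994948371812427335041 352892010866963721270096

√355 = [18; 1,5,3,3,1,6,1,3,3,5,1,36, …], period ℓ=12 (even) → k=11
i=0: a=18 ⇒ p=18, q=1
i=1: a=1 ⇒ p=19, q=1
i=2: a=5 ⇒ p=113, q=6
i=3: a=3 ⇒ p=358, q=19
…
i=5: a=1 ⇒ p=1545, q=82
i=6: a=6 ⇒ p=10457, q=555
i=7: a=1 ⇒ p=12002, q=637
i=8: a=3 ⇒ p=46463, q=2466
i=9: a=3 ⇒ p=151391, q=8035
i=10: a=5 ⇒ p=803418, q=42641
i=11: a=1 ⇒ p=954809, q=50676
→ (954809, 50676).  Check: 954809²=911660226481, 355·50676²=911660226480, difference 1.
(954809+50676√355)^2 = 1823320452961 + 96771801768√355
(954809+50676√355)^3 = 3481845556741524089 + 184797174548553948√355
(954809+50676√355)^4 = 6648994948371812427335041 + 352892010866963721270096√355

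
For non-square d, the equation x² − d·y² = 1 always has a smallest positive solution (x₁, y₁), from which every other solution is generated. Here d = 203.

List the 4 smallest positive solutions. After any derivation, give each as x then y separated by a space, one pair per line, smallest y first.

d=203: √d = [14; 4,28] (ℓ=2, even), read p_1/q_1
step 0: (14, 1)  from 14·(1,0) + (0,1)
step 1: (57, 4)  from 4·(14,1) + (1,0)
fundamental: x₁=57, y₁=4  (since 3249 − 203·16 = 1)
n=2: (57,4)∘(57,4) = (57·57+203·4·4, 57·4+4·57) = (6497,456)
n=3: (6497,456)∘(57,4) = (57·6497+203·4·456, 57·456+4·6497) = (740601,51980)
n=4: (740601,51980)∘(57,4) = (57·740601+203·4·51980, 57·51980+4·740601) = (84422017,5925264)

57 4
6497 456
740601 51980
84422017 5925264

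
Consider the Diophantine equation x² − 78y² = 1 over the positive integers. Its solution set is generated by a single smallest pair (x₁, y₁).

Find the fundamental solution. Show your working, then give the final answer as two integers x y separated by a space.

√78 = [8; 1,4,1,16, …], period ℓ=4 (even) → k=3
a_0=8:  p_0=8·1+0=8,  q_0=8·0+1=1
a_1=1:  p_1=1·8+1=9,  q_1=1·1+0=1
a_2=4:  p_2=4·9+8=44,  q_2=4·1+1=5
a_3=1:  p_3=1·44+9=53,  q_3=1·5+1=6
fundamental: x₁=53, y₁=6  (since 2809 − 78·36 = 1)

53 6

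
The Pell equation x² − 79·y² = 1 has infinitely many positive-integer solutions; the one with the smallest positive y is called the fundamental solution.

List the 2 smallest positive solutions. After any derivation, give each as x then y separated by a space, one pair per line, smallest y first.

√79 = [8; 1,7,1,16, …], period ℓ=4 (even) → k=3
i=0: a=8 ⇒ p=8, q=1
i=1: a=1 ⇒ p=9, q=1
i=2: a=7 ⇒ p=71, q=8
i=3: a=1 ⇒ p=80, q=9
(x₁, y₁) = (80, 9);  80² − 79·9² = 1 ✓
(x_2, y_2) = (80·80 + 79·9·9, 80·9 + 9·80) = (12799, 1440)

80 9
12799 1440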